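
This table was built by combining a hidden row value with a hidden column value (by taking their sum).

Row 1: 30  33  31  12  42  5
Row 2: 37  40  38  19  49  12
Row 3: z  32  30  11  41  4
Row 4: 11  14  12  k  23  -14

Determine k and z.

k = -7, z = 29

The difference between any two rows is the same in every column — this is an addition table with the headers hidden.
Row 4 minus row 1 is -14 − 5 = -19, so its entry in column 4 is 12 + (-19) = -7.
Row 3 minus row 1 is 4 − 5 = -1, so its entry in column 1 is 30 + (-1) = 29.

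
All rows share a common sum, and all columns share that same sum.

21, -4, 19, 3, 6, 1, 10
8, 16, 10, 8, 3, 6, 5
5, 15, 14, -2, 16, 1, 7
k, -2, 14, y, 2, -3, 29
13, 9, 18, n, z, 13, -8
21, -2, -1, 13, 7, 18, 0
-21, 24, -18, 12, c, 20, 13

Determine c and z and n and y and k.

Rows 1 and 2 both sum to 56, so that's the common total.
Row 7: -21 + 24 − 18 + 12 + 20 + 13 = 30, so its missing entry is 56 − 30 = 26.
Column 5: 6 + 3 + 16 + 2 + 7 + 26 = 60, so its missing entry is 56 − 60 = -4.
Row 5: 13 + 9 + 18 − 4 + 13 − 8 = 41, so its missing entry is 56 − 41 = 15.
Column 1: 21 + 8 + 5 + 13 + 21 − 21 = 47, so its missing entry is 56 − 47 = 9.
Row 4: 9 − 2 + 14 + 2 − 3 + 29 = 49, so its missing entry is 56 − 49 = 7.

c = 26, z = -4, n = 15, y = 7, k = 9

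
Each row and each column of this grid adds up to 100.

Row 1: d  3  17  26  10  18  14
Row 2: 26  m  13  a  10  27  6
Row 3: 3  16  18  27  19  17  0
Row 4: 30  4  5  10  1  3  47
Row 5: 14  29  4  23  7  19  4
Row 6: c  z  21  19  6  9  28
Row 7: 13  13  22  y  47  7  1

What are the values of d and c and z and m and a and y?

Row 1: 3 + 17 + 26 + 10 + 18 + 14 = 88, so its missing entry is 100 − 88 = 12.
Column 1: 12 + 26 + 3 + 30 + 14 + 13 = 98, so its missing entry is 100 − 98 = 2.
Row 6: 2 + 21 + 19 + 6 + 9 + 28 = 85, so its missing entry is 100 − 85 = 15.
Column 2: 3 + 16 + 4 + 29 + 15 + 13 = 80, so its missing entry is 100 − 80 = 20.
Row 7: 13 + 13 + 22 + 47 + 7 + 1 = 103, so its missing entry is 100 − 103 = -3.
Row 2: 26 + 20 + 13 + 10 + 27 + 6 = 102, so its missing entry is 100 − 102 = -2.

d = 12, c = 2, z = 15, m = 20, a = -2, y = -3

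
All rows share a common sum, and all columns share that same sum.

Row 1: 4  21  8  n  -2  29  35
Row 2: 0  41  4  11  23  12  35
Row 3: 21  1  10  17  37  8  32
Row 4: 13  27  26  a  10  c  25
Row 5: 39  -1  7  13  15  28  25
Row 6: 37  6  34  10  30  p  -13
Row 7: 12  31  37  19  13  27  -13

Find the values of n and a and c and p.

Rows 2 and 3 both sum to 126, so that's the common total.
Row 1 has 4 + 21 + 8 − 2 + 29 + 35 = 95; the blank must be 126 − 95 = 31.
Column 4 has 31 + 11 + 17 + 13 + 10 + 19 = 101; the blank must be 126 − 101 = 25.
Row 4 has 13 + 27 + 26 + 25 + 10 + 25 = 126; the blank must be 126 − 126 = 0.
Row 6 has 37 + 6 + 34 + 10 + 30 − 13 = 104; the blank must be 126 − 104 = 22.

n = 31, a = 25, c = 0, p = 22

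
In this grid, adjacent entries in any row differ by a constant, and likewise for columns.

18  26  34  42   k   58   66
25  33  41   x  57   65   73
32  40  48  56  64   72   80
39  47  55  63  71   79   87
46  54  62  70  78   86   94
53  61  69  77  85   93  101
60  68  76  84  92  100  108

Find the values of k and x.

k = 50, x = 49

Along each row the entries change by 8 per step; down each column they change by 7.
Row 1: from 18 at column 1, stepping by 8 to column 5 gives 50.
Row 2: from 25 at column 1, stepping by 8 to column 4 gives 49.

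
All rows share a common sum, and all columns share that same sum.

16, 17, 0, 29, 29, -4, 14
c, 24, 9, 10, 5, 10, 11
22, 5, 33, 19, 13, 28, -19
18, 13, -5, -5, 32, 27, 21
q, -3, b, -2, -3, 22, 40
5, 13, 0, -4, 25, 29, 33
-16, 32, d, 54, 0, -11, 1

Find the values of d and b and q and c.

d = 41, b = 23, q = 24, c = 32

Rows 1 and 3 both sum to 101, so that's the common total.
Row 2: 24 + 9 + 10 + 5 + 10 + 11 = 69, so its missing entry is 101 − 69 = 32.
Row 7: -16 + 32 + 54 + 0 − 11 + 1 = 60, so its missing entry is 101 − 60 = 41.
Column 1: 16 + 32 + 22 + 18 + 5 − 16 = 77, so its missing entry is 101 − 77 = 24.
Row 5: 24 − 3 − 2 − 3 + 22 + 40 = 78, so its missing entry is 101 − 78 = 23.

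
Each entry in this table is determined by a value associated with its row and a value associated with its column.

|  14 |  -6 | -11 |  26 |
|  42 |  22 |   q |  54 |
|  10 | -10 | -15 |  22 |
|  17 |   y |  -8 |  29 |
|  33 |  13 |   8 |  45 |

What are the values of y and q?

The difference between any two rows is the same in every column — this is an addition table with the headers hidden.
Row 4 minus row 1 is 17 − 14 = 3, so its entry in column 2 is -6 + 3 = -3.
Row 2 minus row 1 is 42 − 14 = 28, so its entry in column 3 is -11 + 28 = 17.

y = -3, q = 17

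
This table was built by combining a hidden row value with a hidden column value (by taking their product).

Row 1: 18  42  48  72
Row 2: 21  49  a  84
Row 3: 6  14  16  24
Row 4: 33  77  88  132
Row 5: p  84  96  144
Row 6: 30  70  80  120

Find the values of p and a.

Each row is a constant multiple of every other row — this is a multiplication table with the headers hidden.
Row 5 is 84/42 = 2/1 times row 1, so its entry in column 1 is 18 × 2/1 = 36.
Row 2 is 49/42 = 7/6 times row 1, so its entry in column 3 is 48 × 7/6 = 56.

p = 36, a = 56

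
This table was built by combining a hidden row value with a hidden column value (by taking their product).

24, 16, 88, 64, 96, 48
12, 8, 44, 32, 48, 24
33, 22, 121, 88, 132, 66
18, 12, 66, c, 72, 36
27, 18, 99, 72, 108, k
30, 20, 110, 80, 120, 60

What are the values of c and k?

c = 48, k = 54

Each row is a constant multiple of every other row — this is a multiplication table with the headers hidden.
Row 4 is 72/96 = 3/4 times row 1, so its entry in column 4 is 64 × 3/4 = 48.
Row 5 is 108/96 = 9/8 times row 1, so its entry in column 6 is 48 × 9/8 = 54.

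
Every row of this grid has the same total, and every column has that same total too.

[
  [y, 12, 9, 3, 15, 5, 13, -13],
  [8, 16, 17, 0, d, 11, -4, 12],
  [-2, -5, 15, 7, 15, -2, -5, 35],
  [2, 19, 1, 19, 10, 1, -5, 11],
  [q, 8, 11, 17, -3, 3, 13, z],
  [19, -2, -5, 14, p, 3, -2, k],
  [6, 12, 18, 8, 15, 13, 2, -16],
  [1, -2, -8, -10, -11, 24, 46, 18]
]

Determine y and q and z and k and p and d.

y = 14, q = 10, z = -1, k = 12, p = 19, d = -2

Rows 3 and 4 both sum to 58, so that's the common total.
The known cells in row 1 total 44, leaving 58 − 44 = 14 for the blank.
The known cells in column 1 total 48, leaving 58 − 48 = 10 for the blank.
The known cells in row 2 total 60, leaving 58 − 60 = -2 for the blank.
The known cells in column 5 total 39, leaving 58 − 39 = 19 for the blank.
The known cells in row 6 total 46, leaving 58 − 46 = 12 for the blank.
The known cells in row 5 total 59, leaving 58 − 59 = -1 for the blank.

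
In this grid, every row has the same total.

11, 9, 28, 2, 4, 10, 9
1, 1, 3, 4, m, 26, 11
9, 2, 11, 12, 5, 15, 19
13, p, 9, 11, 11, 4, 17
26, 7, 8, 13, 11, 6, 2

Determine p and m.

The complete rows each total 73.
Row 4 is missing 73 − 65 = 8 (since 13 + 9 + 11 + 11 + 4 + 17 = 65).
Row 2 is missing 73 − 46 = 27 (since 1 + 1 + 3 + 4 + 26 + 11 = 46).

p = 8, m = 27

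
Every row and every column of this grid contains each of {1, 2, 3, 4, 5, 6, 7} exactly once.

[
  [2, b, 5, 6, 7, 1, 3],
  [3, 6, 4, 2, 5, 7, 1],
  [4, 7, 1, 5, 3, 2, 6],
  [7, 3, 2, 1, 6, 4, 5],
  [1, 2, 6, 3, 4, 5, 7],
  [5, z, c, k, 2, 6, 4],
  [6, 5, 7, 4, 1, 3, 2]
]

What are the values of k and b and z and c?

k = 7, b = 4, z = 1, c = 3

At (row 6, col 4): column 4 already has {1, 2, 3, 4, 5, 6}, so the value is 7.
Cell (1,2): row 1 already has {1, 2, 3, 5, 6, 7} → 4.
For row 6, column 2: column 2 already has {2, 3, 4, 5, 6, 7}; that leaves 1.
At (row 6, col 3): row 6 already has {1, 2, 4, 5, 6, 7}, so the value is 3.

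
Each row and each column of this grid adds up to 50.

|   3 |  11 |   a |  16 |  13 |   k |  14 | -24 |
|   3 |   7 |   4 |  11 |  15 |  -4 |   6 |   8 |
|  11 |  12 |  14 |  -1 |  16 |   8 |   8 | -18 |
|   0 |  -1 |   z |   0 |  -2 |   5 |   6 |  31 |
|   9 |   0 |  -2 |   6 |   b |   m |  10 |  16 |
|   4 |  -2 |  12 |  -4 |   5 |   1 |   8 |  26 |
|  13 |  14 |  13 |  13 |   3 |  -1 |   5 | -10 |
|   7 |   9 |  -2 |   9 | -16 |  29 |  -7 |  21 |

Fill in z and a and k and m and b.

Column 5 has 13 + 15 + 16 − 2 + 5 + 3 − 16 = 34; the blank must be 50 − 34 = 16.
Row 5 has 9 + 0 − 2 + 6 + 16 + 10 + 16 = 55; the blank must be 50 − 55 = -5.
Column 6 has -4 + 8 + 5 − 5 + 1 − 1 + 29 = 33; the blank must be 50 − 33 = 17.
Row 1 has 3 + 11 + 16 + 13 + 17 + 14 − 24 = 50; the blank must be 50 − 50 = 0.
Row 4 has 0 − 1 + 0 − 2 + 5 + 6 + 31 = 39; the blank must be 50 − 39 = 11.

z = 11, a = 0, k = 17, m = -5, b = 16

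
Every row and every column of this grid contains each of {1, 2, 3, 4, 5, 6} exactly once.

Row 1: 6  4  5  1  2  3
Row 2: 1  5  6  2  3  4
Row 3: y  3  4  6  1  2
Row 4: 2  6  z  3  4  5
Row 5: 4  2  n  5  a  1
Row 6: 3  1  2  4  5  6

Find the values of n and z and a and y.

n = 3, z = 1, a = 6, y = 5

For row 5, column 5: column 5 already has {1, 2, 3, 4, 5}; that leaves 6.
At (row 4, col 3): row 4 already has {2, 3, 4, 5, 6}, so the value is 1.
Cell (3,1): row 3 already has {1, 2, 3, 4, 6} → 5.
For row 5, column 3: row 5 already has {1, 2, 4, 5, 6}; that leaves 3.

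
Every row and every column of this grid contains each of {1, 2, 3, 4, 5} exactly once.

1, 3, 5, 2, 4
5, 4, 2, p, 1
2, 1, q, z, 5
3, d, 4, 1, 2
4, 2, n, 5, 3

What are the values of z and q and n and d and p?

For row 4, column 2: row 4 already has {1, 2, 3, 4}; that leaves 5.
At (row 5, col 3): row 5 already has {2, 3, 4, 5}, so the value is 1.
At (row 3, col 3): column 3 already has {1, 2, 4, 5}, so the value is 3.
At (row 3, col 4): row 3 already has {1, 2, 3, 5}, so the value is 4.
Cell (2,4): row 2 already has {1, 2, 4, 5} → 3.

z = 4, q = 3, n = 1, d = 5, p = 3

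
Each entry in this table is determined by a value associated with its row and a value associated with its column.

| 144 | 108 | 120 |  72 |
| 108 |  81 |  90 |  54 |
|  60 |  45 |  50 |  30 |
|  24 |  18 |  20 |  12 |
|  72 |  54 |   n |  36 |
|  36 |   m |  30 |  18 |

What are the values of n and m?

Each row is a constant multiple of every other row — this is a multiplication table with the headers hidden.
Row 5 is 72/144 = 1/2 times row 1, so its entry in column 3 is 120 × 1/2 = 60.
Row 6 is 36/144 = 1/4 times row 1, so its entry in column 2 is 108 × 1/4 = 27.

n = 60, m = 27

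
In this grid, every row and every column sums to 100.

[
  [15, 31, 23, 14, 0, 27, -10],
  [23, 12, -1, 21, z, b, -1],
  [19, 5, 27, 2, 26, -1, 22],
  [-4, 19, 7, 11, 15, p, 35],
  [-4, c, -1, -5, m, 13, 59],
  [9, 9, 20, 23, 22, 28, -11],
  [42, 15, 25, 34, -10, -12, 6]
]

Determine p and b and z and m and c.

The known cells in column 2 total 91, leaving 100 − 91 = 9 for the blank.
The known cells in row 5 total 71, leaving 100 − 71 = 29 for the blank.
The known cells in column 5 total 82, leaving 100 − 82 = 18 for the blank.
The known cells in row 2 total 72, leaving 100 − 72 = 28 for the blank.
The known cells in row 4 total 83, leaving 100 − 83 = 17 for the blank.

p = 17, b = 28, z = 18, m = 29, c = 9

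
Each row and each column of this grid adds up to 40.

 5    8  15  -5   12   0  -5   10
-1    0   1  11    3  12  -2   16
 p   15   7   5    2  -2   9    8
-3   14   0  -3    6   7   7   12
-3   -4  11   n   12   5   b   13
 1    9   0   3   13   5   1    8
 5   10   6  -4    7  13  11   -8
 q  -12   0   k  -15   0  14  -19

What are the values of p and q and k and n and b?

p = -4, q = 40, k = 32, n = 1, b = 5

The known cells in row 3 total 44, leaving 40 − 44 = -4 for the blank.
The known cells in column 1 total 0, leaving 40 − 0 = 40 for the blank.
The known cells in column 7 total 35, leaving 40 − 35 = 5 for the blank.
The known cells in row 5 total 39, leaving 40 − 39 = 1 for the blank.
The known cells in row 8 total 8, leaving 40 − 8 = 32 for the blank.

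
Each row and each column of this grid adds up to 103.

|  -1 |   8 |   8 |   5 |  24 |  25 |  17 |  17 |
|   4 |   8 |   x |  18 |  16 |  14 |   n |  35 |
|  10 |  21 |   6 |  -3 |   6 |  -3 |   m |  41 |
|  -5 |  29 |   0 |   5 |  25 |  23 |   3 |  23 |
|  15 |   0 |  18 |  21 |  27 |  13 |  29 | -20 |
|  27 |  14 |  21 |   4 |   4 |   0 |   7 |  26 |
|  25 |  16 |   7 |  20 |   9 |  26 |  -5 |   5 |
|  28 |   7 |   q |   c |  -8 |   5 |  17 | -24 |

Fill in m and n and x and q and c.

m = 25, n = 10, x = -2, q = 45, c = 33

The known cells in column 4 total 70, leaving 103 − 70 = 33 for the blank.
The known cells in row 3 total 78, leaving 103 − 78 = 25 for the blank.
The known cells in row 8 total 58, leaving 103 − 58 = 45 for the blank.
The known cells in column 3 total 105, leaving 103 − 105 = -2 for the blank.
The known cells in row 2 total 93, leaving 103 − 93 = 10 for the blank.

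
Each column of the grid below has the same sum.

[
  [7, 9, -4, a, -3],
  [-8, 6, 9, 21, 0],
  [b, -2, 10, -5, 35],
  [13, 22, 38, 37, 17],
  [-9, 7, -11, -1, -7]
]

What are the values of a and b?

a = -10, b = 39

Columns 2 and 5 both add up to 42, so every column sums to 42.
Column 4: 21 − 5 + 37 − 1 = 52, so the missing entry is 42 − 52 = -10.
Column 1: 7 − 8 + 13 − 9 = 3, so the missing entry is 42 − 3 = 39.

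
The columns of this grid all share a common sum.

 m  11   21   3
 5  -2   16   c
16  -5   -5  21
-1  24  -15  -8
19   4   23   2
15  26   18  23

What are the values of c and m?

The complete columns each total 58.
Column 4 is missing 58 − 41 = 17 (since 3 + 21 − 8 + 2 + 23 = 41).
Column 1 is missing 58 − 54 = 4 (since 5 + 16 − 1 + 19 + 15 = 54).

c = 17, m = 4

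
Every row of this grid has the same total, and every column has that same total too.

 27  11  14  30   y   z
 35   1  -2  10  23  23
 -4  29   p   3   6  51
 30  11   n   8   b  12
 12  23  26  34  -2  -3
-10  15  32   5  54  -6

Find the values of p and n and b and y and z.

p = 5, n = 15, b = 14, y = -5, z = 13

Rows 2 and 5 both sum to 90, so that's the common total.
Column 6: 23 + 51 + 12 − 3 − 6 = 77, so its missing entry is 90 − 77 = 13.
Row 1: 27 + 11 + 14 + 30 + 13 = 95, so its missing entry is 90 − 95 = -5.
Column 5: -5 + 23 + 6 − 2 + 54 = 76, so its missing entry is 90 − 76 = 14.
Row 3: -4 + 29 + 3 + 6 + 51 = 85, so its missing entry is 90 − 85 = 5.
Row 4: 30 + 11 + 8 + 14 + 12 = 75, so its missing entry is 90 − 75 = 15.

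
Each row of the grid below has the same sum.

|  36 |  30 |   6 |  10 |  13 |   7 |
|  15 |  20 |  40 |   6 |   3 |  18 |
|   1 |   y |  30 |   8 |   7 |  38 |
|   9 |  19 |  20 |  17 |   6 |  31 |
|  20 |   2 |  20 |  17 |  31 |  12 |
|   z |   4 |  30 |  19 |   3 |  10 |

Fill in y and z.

y = 18, z = 36

Rows 4 and 5 both add up to 102, so every row sums to 102.
Row 3: 1 + 30 + 8 + 7 + 38 = 84, so the missing entry is 102 − 84 = 18.
Row 6: 4 + 30 + 19 + 3 + 10 = 66, so the missing entry is 102 − 66 = 36.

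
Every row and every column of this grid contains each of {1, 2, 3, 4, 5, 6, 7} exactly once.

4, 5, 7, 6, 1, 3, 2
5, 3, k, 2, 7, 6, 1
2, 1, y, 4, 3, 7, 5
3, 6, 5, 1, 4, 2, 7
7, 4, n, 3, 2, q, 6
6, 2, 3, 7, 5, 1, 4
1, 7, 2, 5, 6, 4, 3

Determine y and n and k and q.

Cell (5,6): column 6 already has {1, 2, 3, 4, 6, 7} → 5.
Cell (2,3): row 2 already has {1, 2, 3, 5, 6, 7} → 4.
At (row 5, col 3): row 5 already has {2, 3, 4, 5, 6, 7}, so the value is 1.
For row 3, column 3: row 3 already has {1, 2, 3, 4, 5, 7}; that leaves 6.

y = 6, n = 1, k = 4, q = 5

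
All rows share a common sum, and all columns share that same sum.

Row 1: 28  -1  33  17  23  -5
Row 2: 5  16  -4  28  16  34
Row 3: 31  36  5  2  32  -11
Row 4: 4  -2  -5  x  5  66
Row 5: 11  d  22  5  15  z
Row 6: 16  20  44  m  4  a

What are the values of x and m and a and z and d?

x = 27, m = 16, a = -5, z = 16, d = 26

Rows 1 and 2 both sum to 95, so that's the common total.
Row 4 has 4 − 2 − 5 + 5 + 66 = 68; the blank must be 95 − 68 = 27.
Column 4 has 17 + 28 + 2 + 27 + 5 = 79; the blank must be 95 − 79 = 16.
Row 6 has 16 + 20 + 44 + 16 + 4 = 100; the blank must be 95 − 100 = -5.
Column 6 has -5 + 34 − 11 + 66 − 5 = 79; the blank must be 95 − 79 = 16.
Row 5 has 11 + 22 + 5 + 15 + 16 = 69; the blank must be 95 − 69 = 26.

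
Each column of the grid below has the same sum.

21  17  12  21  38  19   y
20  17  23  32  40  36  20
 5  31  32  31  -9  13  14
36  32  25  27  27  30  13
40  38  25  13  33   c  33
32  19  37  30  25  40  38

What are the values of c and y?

The complete columns each total 154.
Column 6 is missing 154 − 138 = 16 (since 19 + 36 + 13 + 30 + 40 = 138).
Column 7 is missing 154 − 118 = 36 (since 20 + 14 + 13 + 33 + 38 = 118).

c = 16, y = 36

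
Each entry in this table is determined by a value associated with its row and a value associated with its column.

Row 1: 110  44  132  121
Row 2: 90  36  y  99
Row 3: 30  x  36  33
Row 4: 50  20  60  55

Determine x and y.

x = 12, y = 108

Each row is a constant multiple of every other row — this is a multiplication table with the headers hidden.
Row 3 is 33/121 = 3/11 times row 1, so its entry in column 2 is 44 × 3/11 = 12.
Row 2 is 99/121 = 9/11 times row 1, so its entry in column 3 is 132 × 9/11 = 108.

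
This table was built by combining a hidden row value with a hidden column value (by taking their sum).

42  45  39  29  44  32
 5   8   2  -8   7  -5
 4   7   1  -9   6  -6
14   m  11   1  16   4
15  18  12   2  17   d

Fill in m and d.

The difference between any two rows is the same in every column — this is an addition table with the headers hidden.
Row 4 minus row 1 is 16 − 44 = -28, so its entry in column 2 is 45 + (-28) = 17.
Row 5 minus row 1 is 17 − 44 = -27, so its entry in column 6 is 32 + (-27) = 5.

m = 17, d = 5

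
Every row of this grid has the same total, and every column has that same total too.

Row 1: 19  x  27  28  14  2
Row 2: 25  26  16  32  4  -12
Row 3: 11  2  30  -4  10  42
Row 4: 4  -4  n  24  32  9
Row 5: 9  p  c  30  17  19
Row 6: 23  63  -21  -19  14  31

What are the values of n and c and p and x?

Rows 2 and 3 both sum to 91, so that's the common total.
The known cells in row 1 total 90, leaving 91 − 90 = 1 for the blank.
The known cells in row 4 total 65, leaving 91 − 65 = 26 for the blank.
The known cells in column 2 total 88, leaving 91 − 88 = 3 for the blank.
The known cells in row 5 total 78, leaving 91 − 78 = 13 for the blank.

n = 26, c = 13, p = 3, x = 1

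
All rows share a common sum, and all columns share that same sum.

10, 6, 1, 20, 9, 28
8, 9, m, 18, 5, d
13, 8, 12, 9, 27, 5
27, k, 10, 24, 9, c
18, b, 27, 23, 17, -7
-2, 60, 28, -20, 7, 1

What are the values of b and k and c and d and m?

Rows 1 and 3 both sum to 74, so that's the common total.
Column 3 has 1 + 12 + 10 + 27 + 28 = 78; the blank must be 74 − 78 = -4.
Row 2 has 8 + 9 − 4 + 18 + 5 = 36; the blank must be 74 − 36 = 38.
Row 5 has 18 + 27 + 23 + 17 − 7 = 78; the blank must be 74 − 78 = -4.
Column 2 has 6 + 9 + 8 − 4 + 60 = 79; the blank must be 74 − 79 = -5.
Row 4 has 27 − 5 + 10 + 24 + 9 = 65; the blank must be 74 − 65 = 9.

b = -4, k = -5, c = 9, d = 38, m = -4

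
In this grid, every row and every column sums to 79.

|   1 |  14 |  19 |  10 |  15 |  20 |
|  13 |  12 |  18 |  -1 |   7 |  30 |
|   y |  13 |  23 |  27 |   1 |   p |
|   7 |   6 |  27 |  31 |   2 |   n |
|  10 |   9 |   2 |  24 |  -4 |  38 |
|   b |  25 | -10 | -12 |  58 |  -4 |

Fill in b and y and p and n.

b = 22, y = 26, p = -11, n = 6

Row 6: 25 − 10 − 12 + 58 − 4 = 57, so its missing entry is 79 − 57 = 22.
Column 1: 1 + 13 + 7 + 10 + 22 = 53, so its missing entry is 79 − 53 = 26.
Row 3: 26 + 13 + 23 + 27 + 1 = 90, so its missing entry is 79 − 90 = -11.
Row 4: 7 + 6 + 27 + 31 + 2 = 73, so its missing entry is 79 − 73 = 6.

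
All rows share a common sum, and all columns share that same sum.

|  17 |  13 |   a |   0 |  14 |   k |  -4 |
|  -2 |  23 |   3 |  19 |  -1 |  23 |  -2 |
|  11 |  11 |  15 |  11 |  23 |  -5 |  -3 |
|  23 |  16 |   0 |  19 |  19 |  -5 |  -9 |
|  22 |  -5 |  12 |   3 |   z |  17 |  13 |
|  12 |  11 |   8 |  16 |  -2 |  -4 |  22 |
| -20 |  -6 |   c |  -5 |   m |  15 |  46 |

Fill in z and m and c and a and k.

z = 1, m = 9, c = 24, a = 1, k = 22

Rows 2 and 3 both sum to 63, so that's the common total.
Row 5 has 22 − 5 + 12 + 3 + 17 + 13 = 62; the blank must be 63 − 62 = 1.
Column 5 has 14 − 1 + 23 + 19 + 1 − 2 = 54; the blank must be 63 − 54 = 9.
Row 7 has -20 − 6 − 5 + 9 + 15 + 46 = 39; the blank must be 63 − 39 = 24.
Column 3 has 3 + 15 + 0 + 12 + 8 + 24 = 62; the blank must be 63 − 62 = 1.
Row 1 has 17 + 13 + 1 + 0 + 14 − 4 = 41; the blank must be 63 − 41 = 22.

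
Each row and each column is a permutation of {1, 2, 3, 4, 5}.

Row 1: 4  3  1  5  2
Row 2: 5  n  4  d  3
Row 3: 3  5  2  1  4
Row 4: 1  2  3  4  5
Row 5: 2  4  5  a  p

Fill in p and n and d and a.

p = 1, n = 1, d = 2, a = 3

At (row 5, col 5): column 5 already has {2, 3, 4, 5}, so the value is 1.
At (row 2, col 2): column 2 already has {2, 3, 4, 5}, so the value is 1.
For row 2, column 4: row 2 already has {1, 3, 4, 5}; that leaves 2.
Cell (5,4): row 5 already has {1, 2, 4, 5} → 3.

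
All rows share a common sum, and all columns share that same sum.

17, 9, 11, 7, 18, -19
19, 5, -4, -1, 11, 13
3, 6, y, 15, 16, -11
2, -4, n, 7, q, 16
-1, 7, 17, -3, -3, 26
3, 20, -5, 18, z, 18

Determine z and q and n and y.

z = -11, q = 12, n = 10, y = 14

Rows 1 and 2 both sum to 43, so that's the common total.
The known cells in row 6 total 54, leaving 43 − 54 = -11 for the blank.
The known cells in row 3 total 29, leaving 43 − 29 = 14 for the blank.
The known cells in column 5 total 31, leaving 43 − 31 = 12 for the blank.
The known cells in row 4 total 33, leaving 43 − 33 = 10 for the blank.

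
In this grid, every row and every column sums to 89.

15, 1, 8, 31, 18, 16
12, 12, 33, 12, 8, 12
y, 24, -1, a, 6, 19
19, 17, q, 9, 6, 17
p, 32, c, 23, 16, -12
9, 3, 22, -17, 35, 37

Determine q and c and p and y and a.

Column 4: 31 + 12 + 9 + 23 − 17 = 58, so its missing entry is 89 − 58 = 31.
Row 3: 24 − 1 + 31 + 6 + 19 = 79, so its missing entry is 89 − 79 = 10.
Column 1: 15 + 12 + 10 + 19 + 9 = 65, so its missing entry is 89 − 65 = 24.
Row 5: 24 + 32 + 23 + 16 − 12 = 83, so its missing entry is 89 − 83 = 6.
Row 4: 19 + 17 + 9 + 6 + 17 = 68, so its missing entry is 89 − 68 = 21.

q = 21, c = 6, p = 24, y = 10, a = 31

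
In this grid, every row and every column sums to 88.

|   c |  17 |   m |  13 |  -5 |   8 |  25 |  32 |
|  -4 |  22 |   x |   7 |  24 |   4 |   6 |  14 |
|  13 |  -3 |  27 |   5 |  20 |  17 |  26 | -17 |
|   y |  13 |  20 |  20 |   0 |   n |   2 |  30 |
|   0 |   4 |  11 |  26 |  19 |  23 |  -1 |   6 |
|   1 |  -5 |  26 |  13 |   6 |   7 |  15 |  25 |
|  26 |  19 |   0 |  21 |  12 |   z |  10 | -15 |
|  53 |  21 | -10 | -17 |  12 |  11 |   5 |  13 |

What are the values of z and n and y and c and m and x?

z = 15, n = 3, y = 0, c = -1, m = -1, x = 15

Row 2: -4 + 22 + 7 + 24 + 4 + 6 + 14 = 73, so its missing entry is 88 − 73 = 15.
Row 7: 26 + 19 + 0 + 21 + 12 + 10 − 15 = 73, so its missing entry is 88 − 73 = 15.
Column 3: 15 + 27 + 20 + 11 + 26 + 0 − 10 = 89, so its missing entry is 88 − 89 = -1.
Row 1: 17 − 1 + 13 − 5 + 8 + 25 + 32 = 89, so its missing entry is 88 − 89 = -1.
Column 1: -1 − 4 + 13 + 0 + 1 + 26 + 53 = 88, so its missing entry is 88 − 88 = 0.
Row 4: 0 + 13 + 20 + 20 + 0 + 2 + 30 = 85, so its missing entry is 88 − 85 = 3.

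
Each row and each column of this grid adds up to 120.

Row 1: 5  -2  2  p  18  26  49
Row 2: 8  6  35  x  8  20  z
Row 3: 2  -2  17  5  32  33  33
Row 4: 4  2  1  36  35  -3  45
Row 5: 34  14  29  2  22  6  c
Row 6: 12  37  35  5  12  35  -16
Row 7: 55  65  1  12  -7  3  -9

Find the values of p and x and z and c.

The known cells in row 5 total 107, leaving 120 − 107 = 13 for the blank.
The known cells in column 7 total 115, leaving 120 − 115 = 5 for the blank.
The known cells in row 1 total 98, leaving 120 − 98 = 22 for the blank.
The known cells in row 2 total 82, leaving 120 − 82 = 38 for the blank.

p = 22, x = 38, z = 5, c = 13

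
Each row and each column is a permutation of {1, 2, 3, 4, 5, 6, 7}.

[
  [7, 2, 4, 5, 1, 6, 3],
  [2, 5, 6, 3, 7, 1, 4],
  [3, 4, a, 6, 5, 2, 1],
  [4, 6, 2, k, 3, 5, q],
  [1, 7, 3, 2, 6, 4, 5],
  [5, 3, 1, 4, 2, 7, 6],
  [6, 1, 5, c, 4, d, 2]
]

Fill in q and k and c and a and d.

For row 3, column 3: row 3 already has {1, 2, 3, 4, 5, 6}; that leaves 7.
At (row 7, col 6): column 6 already has {1, 2, 4, 5, 6, 7}, so the value is 3.
At (row 4, col 7): column 7 already has {1, 2, 3, 4, 5, 6}, so the value is 7.
At (row 4, col 4): row 4 already has {2, 3, 4, 5, 6, 7}, so the value is 1.
For row 7, column 4: row 7 already has {1, 2, 3, 4, 5, 6}; that leaves 7.

q = 7, k = 1, c = 7, a = 7, d = 3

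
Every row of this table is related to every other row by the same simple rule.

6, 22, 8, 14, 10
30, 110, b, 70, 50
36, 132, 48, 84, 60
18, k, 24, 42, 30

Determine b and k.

Each row is a constant multiple of every other row — this is a multiplication table with the headers hidden.
Row 2 is 70/14 = 5/1 times row 1, so its entry in column 3 is 8 × 5/1 = 40.
Row 4 is 42/14 = 3/1 times row 1, so its entry in column 2 is 22 × 3/1 = 66.

b = 40, k = 66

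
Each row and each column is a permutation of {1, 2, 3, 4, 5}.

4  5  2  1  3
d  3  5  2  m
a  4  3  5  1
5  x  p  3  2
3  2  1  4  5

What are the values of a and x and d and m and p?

At (row 4, col 2): column 2 already has {2, 3, 4, 5}, so the value is 1.
At (row 3, col 1): row 3 already has {1, 3, 4, 5}, so the value is 2.
For row 2, column 5: column 5 already has {1, 2, 3, 5}; that leaves 4.
Cell (2,1): row 2 already has {2, 3, 4, 5} → 1.
For row 4, column 3: row 4 already has {1, 2, 3, 5}; that leaves 4.

a = 2, x = 1, d = 1, m = 4, p = 4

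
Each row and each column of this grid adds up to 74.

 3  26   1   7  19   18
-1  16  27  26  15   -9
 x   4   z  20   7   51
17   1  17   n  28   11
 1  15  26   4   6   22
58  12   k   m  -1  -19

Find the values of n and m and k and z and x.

Column 1: 3 − 1 + 17 + 1 + 58 = 78, so its missing entry is 74 − 78 = -4.
Row 4: 17 + 1 + 17 + 28 + 11 = 74, so its missing entry is 74 − 74 = 0.
Row 3: -4 + 4 + 20 + 7 + 51 = 78, so its missing entry is 74 − 78 = -4.
Column 4: 7 + 26 + 20 + 0 + 4 = 57, so its missing entry is 74 − 57 = 17.
Row 6: 58 + 12 + 17 − 1 − 19 = 67, so its missing entry is 74 − 67 = 7.

n = 0, m = 17, k = 7, z = -4, x = -4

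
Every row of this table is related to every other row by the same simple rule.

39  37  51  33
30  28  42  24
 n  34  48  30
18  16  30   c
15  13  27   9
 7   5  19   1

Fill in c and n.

The difference between any two rows is the same in every column — this is an addition table with the headers hidden.
Row 4 minus row 1 is 30 − 51 = -21, so its entry in column 4 is 33 + (-21) = 12.
Row 3 minus row 1 is 48 − 51 = -3, so its entry in column 1 is 39 + (-3) = 36.

c = 12, n = 36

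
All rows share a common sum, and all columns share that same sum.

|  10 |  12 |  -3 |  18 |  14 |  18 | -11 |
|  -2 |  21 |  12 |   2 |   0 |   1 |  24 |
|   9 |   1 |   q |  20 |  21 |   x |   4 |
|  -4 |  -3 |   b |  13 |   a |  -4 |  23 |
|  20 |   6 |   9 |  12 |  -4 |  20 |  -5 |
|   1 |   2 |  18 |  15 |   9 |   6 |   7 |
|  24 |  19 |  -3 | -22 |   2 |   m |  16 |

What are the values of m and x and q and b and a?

Rows 1 and 2 both sum to 58, so that's the common total.
Column 5 has 14 + 0 + 21 − 4 + 9 + 2 = 42; the blank must be 58 − 42 = 16.
Row 7 has 24 + 19 − 3 − 22 + 2 + 16 = 36; the blank must be 58 − 36 = 22.
Row 4 has -4 − 3 + 13 + 16 − 4 + 23 = 41; the blank must be 58 − 41 = 17.
Column 3 has -3 + 12 + 17 + 9 + 18 − 3 = 50; the blank must be 58 − 50 = 8.
Row 3 has 9 + 1 + 8 + 20 + 21 + 4 = 63; the blank must be 58 − 63 = -5.

m = 22, x = -5, q = 8, b = 17, a = 16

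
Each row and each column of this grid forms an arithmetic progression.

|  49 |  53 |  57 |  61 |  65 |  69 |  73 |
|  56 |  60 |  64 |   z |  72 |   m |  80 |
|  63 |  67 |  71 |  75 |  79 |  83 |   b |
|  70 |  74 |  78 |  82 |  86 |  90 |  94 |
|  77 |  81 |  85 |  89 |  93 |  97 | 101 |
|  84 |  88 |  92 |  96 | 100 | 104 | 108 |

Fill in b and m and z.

Along each row the entries change by 4 per step; down each column they change by 7.
Row 3: from 63 at column 1, stepping by 4 to column 7 gives 87.
Row 2: from 56 at column 1, stepping by 4 to column 6 gives 76.
Row 2: from 56 at column 1, stepping by 4 to column 4 gives 68.

b = 87, m = 76, z = 68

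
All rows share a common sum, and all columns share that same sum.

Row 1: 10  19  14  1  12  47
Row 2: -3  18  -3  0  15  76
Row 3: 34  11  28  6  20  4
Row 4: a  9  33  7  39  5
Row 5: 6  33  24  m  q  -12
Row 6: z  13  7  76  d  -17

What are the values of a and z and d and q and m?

a = 10, z = 46, d = -22, q = 39, m = 13

Rows 1 and 2 both sum to 103, so that's the common total.
The known cells in column 4 total 90, leaving 103 − 90 = 13 for the blank.
The known cells in row 5 total 64, leaving 103 − 64 = 39 for the blank.
The known cells in column 5 total 125, leaving 103 − 125 = -22 for the blank.
The known cells in row 4 total 93, leaving 103 − 93 = 10 for the blank.
The known cells in row 6 total 57, leaving 103 − 57 = 46 for the blank.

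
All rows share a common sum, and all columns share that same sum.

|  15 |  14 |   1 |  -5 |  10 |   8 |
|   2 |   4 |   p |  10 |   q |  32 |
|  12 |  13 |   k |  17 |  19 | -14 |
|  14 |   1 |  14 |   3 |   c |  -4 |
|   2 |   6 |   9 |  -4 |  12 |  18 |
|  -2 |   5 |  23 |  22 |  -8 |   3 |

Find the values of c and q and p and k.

Rows 1 and 5 both sum to 43, so that's the common total.
Row 4: 14 + 1 + 14 + 3 − 4 = 28, so its missing entry is 43 − 28 = 15.
Column 5: 10 + 19 + 15 + 12 − 8 = 48, so its missing entry is 43 − 48 = -5.
Row 2: 2 + 4 + 10 − 5 + 32 = 43, so its missing entry is 43 − 43 = 0.
Row 3: 12 + 13 + 17 + 19 − 14 = 47, so its missing entry is 43 − 47 = -4.

c = 15, q = -5, p = 0, k = -4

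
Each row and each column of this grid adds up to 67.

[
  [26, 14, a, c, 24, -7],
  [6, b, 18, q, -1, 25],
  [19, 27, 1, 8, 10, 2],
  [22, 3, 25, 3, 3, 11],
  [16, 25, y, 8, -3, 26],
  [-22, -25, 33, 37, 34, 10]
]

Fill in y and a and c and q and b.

y = -5, a = -5, c = 15, q = -4, b = 23

The known cells in column 2 total 44, leaving 67 − 44 = 23 for the blank.
The known cells in row 5 total 72, leaving 67 − 72 = -5 for the blank.
The known cells in column 3 total 72, leaving 67 − 72 = -5 for the blank.
The known cells in row 1 total 52, leaving 67 − 52 = 15 for the blank.
The known cells in row 2 total 71, leaving 67 − 71 = -4 for the blank.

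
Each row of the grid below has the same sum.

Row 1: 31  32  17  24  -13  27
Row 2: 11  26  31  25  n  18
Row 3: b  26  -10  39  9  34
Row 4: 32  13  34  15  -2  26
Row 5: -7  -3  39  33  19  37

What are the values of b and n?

b = 20, n = 7

Rows 1 and 5 both add up to 118, so every row sums to 118.
Row 3: 26 − 10 + 39 + 9 + 34 = 98, so the missing entry is 118 − 98 = 20.
Row 2: 11 + 26 + 31 + 25 + 18 = 111, so the missing entry is 118 − 111 = 7.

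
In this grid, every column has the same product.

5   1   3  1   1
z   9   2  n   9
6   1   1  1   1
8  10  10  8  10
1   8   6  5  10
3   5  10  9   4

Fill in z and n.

z = 5, n = 10

Columns 3 and 5 each multiply to 3600, so every column has product 3600.
Column 1: 5×6×8×1×3 = 720, so the missing entry is 3600 ÷ 720 = 5.
Column 4: 1×1×8×5×9 = 360, so the missing entry is 3600 ÷ 360 = 10.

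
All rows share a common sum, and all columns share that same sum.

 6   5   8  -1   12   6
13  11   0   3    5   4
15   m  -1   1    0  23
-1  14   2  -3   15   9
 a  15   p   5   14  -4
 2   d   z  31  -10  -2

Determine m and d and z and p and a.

Rows 1 and 2 both sum to 36, so that's the common total.
Column 1 has 6 + 13 + 15 − 1 + 2 = 35; the blank must be 36 − 35 = 1.
Row 3 has 15 − 1 + 1 + 0 + 23 = 38; the blank must be 36 − 38 = -2.
Column 2 has 5 + 11 − 2 + 14 + 15 = 43; the blank must be 36 − 43 = -7.
Row 5 has 1 + 15 + 5 + 14 − 4 = 31; the blank must be 36 − 31 = 5.
Row 6 has 2 − 7 + 31 − 10 − 2 = 14; the blank must be 36 − 14 = 22.

m = -2, d = -7, z = 22, p = 5, a = 1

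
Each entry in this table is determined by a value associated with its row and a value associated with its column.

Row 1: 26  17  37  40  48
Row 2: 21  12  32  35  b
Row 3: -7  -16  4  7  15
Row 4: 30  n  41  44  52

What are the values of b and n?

The difference between any two rows is the same in every column — this is an addition table with the headers hidden.
Row 2 minus row 1 is 21 − 26 = -5, so its entry in column 5 is 48 + (-5) = 43.
Row 4 minus row 1 is 30 − 26 = 4, so its entry in column 2 is 17 + 4 = 21.

b = 43, n = 21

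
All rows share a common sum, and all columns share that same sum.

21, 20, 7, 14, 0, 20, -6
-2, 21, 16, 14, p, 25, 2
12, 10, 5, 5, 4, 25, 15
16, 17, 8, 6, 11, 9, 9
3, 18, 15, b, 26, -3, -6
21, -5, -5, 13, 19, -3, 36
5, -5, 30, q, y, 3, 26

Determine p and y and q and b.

Rows 1 and 3 both sum to 76, so that's the common total.
Row 2: -2 + 21 + 16 + 14 + 25 + 2 = 76, so its missing entry is 76 − 76 = 0.
Column 5: 0 + 0 + 4 + 11 + 26 + 19 = 60, so its missing entry is 76 − 60 = 16.
Row 7: 5 − 5 + 30 + 16 + 3 + 26 = 75, so its missing entry is 76 − 75 = 1.
Row 5: 3 + 18 + 15 + 26 − 3 − 6 = 53, so its missing entry is 76 − 53 = 23.

p = 0, y = 16, q = 1, b = 23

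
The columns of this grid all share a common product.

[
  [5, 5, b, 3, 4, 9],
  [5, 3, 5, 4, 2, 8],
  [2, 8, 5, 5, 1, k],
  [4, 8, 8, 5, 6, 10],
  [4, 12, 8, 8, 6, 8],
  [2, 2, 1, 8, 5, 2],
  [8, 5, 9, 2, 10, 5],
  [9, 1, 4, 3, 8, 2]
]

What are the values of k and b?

Columns 1 and 4 each multiply to 115200, so every column has product 115200.
Column 6: 9×8×10×8×2×5×2 = 115200, so the missing entry is 115200 ÷ 115200 = 1.
Column 3: 5×5×8×8×1×9×4 = 57600, so the missing entry is 115200 ÷ 57600 = 2.

k = 1, b = 2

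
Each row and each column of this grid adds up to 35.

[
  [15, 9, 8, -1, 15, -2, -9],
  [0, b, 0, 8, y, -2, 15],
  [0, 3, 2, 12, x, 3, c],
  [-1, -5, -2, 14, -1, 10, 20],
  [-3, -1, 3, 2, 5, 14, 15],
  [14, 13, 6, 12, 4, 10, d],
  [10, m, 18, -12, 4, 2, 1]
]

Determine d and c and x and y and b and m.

d = -24, c = 17, x = -2, y = 10, b = 4, m = 12

The known cells in row 7 total 23, leaving 35 − 23 = 12 for the blank.
The known cells in column 2 total 31, leaving 35 − 31 = 4 for the blank.
The known cells in row 2 total 25, leaving 35 − 25 = 10 for the blank.
The known cells in column 5 total 37, leaving 35 − 37 = -2 for the blank.
The known cells in row 3 total 18, leaving 35 − 18 = 17 for the blank.
The known cells in row 6 total 59, leaving 35 − 59 = -24 for the blank.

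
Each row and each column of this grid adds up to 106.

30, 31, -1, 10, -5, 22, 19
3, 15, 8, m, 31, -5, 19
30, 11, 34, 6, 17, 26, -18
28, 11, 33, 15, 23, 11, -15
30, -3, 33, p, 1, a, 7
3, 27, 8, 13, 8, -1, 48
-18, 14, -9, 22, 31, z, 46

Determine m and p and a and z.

m = 35, p = 5, a = 33, z = 20

Row 2 has 3 + 15 + 8 + 31 − 5 + 19 = 71; the blank must be 106 − 71 = 35.
Row 7 has -18 + 14 − 9 + 22 + 31 + 46 = 86; the blank must be 106 − 86 = 20.
Column 6 has 22 − 5 + 26 + 11 − 1 + 20 = 73; the blank must be 106 − 73 = 33.
Row 5 has 30 − 3 + 33 + 1 + 33 + 7 = 101; the blank must be 106 − 101 = 5.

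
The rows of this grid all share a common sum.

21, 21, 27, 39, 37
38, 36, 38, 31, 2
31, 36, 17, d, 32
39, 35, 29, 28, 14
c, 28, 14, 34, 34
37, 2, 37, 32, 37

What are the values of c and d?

c = 35, d = 29

Row 2 sums to 145 and so does row 6; that's the common total.
In row 5 the known cells total 110, leaving 145 − 110 = 35.
In row 3 the known cells total 116, leaving 145 − 116 = 29.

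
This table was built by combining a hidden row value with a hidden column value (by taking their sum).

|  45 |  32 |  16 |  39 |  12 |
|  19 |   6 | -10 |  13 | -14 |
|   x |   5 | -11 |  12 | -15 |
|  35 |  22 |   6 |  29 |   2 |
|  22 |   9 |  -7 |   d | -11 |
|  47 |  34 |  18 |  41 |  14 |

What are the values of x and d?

x = 18, d = 16

The difference between any two rows is the same in every column — this is an addition table with the headers hidden.
Row 3 minus row 1 is -11 − 16 = -27, so its entry in column 1 is 45 + (-27) = 18.
Row 5 minus row 1 is -7 − 16 = -23, so its entry in column 4 is 39 + (-23) = 16.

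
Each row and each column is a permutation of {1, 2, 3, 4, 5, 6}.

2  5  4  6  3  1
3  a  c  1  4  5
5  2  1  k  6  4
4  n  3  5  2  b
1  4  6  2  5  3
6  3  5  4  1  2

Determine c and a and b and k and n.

c = 2, a = 6, b = 6, k = 3, n = 1

At (row 2, col 3): column 3 already has {1, 3, 4, 5, 6}, so the value is 2.
Cell (2,2): row 2 already has {1, 2, 3, 4, 5} → 6.
For row 4, column 2: column 2 already has {2, 3, 4, 5, 6}; that leaves 1.
For row 3, column 4: row 3 already has {1, 2, 4, 5, 6}; that leaves 3.
For row 4, column 6: row 4 already has {1, 2, 3, 4, 5}; that leaves 6.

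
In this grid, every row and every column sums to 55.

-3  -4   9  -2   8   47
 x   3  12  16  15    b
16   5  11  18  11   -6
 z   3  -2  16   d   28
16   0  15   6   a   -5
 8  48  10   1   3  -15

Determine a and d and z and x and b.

a = 23, d = -5, z = 15, x = 3, b = 6

Row 5 has 16 + 0 + 15 + 6 − 5 = 32; the blank must be 55 − 32 = 23.
Column 5 has 8 + 15 + 11 + 23 + 3 = 60; the blank must be 55 − 60 = -5.
Column 6 has 47 − 6 + 28 − 5 − 15 = 49; the blank must be 55 − 49 = 6.
Row 4 has 3 − 2 + 16 − 5 + 28 = 40; the blank must be 55 − 40 = 15.
Row 2 has 3 + 12 + 16 + 15 + 6 = 52; the blank must be 55 − 52 = 3.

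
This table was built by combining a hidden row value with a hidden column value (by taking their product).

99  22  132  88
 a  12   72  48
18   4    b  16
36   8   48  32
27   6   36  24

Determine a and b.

Each row is a constant multiple of every other row — this is a multiplication table with the headers hidden.
Row 2 is 48/88 = 6/11 times row 1, so its entry in column 1 is 99 × 6/11 = 54.
Row 3 is 16/88 = 2/11 times row 1, so its entry in column 3 is 132 × 2/11 = 24.

a = 54, b = 24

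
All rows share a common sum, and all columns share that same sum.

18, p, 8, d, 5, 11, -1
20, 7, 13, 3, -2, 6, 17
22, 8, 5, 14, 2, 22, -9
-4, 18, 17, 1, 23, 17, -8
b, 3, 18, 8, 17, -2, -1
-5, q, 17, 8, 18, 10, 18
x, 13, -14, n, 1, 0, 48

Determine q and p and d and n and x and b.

Rows 2 and 3 both sum to 64, so that's the common total.
The known cells in row 5 total 43, leaving 64 − 43 = 21 for the blank.
The known cells in row 6 total 66, leaving 64 − 66 = -2 for the blank.
The known cells in column 2 total 47, leaving 64 − 47 = 17 for the blank.
The known cells in row 1 total 58, leaving 64 − 58 = 6 for the blank.
The known cells in column 1 total 72, leaving 64 − 72 = -8 for the blank.
The known cells in row 7 total 40, leaving 64 − 40 = 24 for the blank.

q = -2, p = 17, d = 6, n = 24, x = -8, b = 21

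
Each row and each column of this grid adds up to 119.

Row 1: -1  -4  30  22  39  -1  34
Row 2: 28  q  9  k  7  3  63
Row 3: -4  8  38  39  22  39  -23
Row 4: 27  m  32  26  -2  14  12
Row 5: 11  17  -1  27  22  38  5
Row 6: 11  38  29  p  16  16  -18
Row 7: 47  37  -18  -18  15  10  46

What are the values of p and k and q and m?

p = 27, k = -4, q = 13, m = 10

Row 6: 11 + 38 + 29 + 16 + 16 − 18 = 92, so its missing entry is 119 − 92 = 27.
Column 4: 22 + 39 + 26 + 27 + 27 − 18 = 123, so its missing entry is 119 − 123 = -4.
Row 2: 28 + 9 − 4 + 7 + 3 + 63 = 106, so its missing entry is 119 − 106 = 13.
Row 4: 27 + 32 + 26 − 2 + 14 + 12 = 109, so its missing entry is 119 − 109 = 10.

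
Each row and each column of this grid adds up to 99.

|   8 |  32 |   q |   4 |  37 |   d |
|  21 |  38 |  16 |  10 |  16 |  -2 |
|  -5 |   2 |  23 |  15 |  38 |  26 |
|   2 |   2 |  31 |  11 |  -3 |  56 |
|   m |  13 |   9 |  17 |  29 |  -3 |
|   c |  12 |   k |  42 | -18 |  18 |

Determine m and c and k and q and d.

The known cells in row 5 total 65, leaving 99 − 65 = 34 for the blank.
The known cells in column 1 total 60, leaving 99 − 60 = 39 for the blank.
The known cells in column 6 total 95, leaving 99 − 95 = 4 for the blank.
The known cells in row 1 total 85, leaving 99 − 85 = 14 for the blank.
The known cells in row 6 total 93, leaving 99 − 93 = 6 for the blank.

m = 34, c = 39, k = 6, q = 14, d = 4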